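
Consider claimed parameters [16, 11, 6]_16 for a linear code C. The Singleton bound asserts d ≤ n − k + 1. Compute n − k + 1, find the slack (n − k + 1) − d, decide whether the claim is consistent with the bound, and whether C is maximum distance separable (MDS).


Singleton RHS = n − k + 1 = 6, slack = 0, bound satisfied, MDS.

Singleton bound: d ≤ n − k + 1.
Here n = 16, k = 11, so n − k + 1 = 6.
Given d = 6, check d ≤ 6: YES.
Slack = (n − k + 1) − d = 0.
The code is MDS (slack = 0).
Description: the claimed parameters are [16, 11, 6]_16; such a code would be MDS (meets Singleton bound).


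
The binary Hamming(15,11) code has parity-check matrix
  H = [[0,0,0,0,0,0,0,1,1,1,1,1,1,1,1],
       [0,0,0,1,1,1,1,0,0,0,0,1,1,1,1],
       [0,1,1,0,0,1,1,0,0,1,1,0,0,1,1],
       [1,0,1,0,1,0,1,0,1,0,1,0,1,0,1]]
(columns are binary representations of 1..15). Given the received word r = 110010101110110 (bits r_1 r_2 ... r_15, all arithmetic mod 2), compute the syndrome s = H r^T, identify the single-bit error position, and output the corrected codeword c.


s = (1, 0, 1, 0)^T, error position = 10, corrected codeword c = 110010101010110

Compute s = H r^T mod 2 one row at a time:
  s_1 = 0 + 1 + 1 + 1 + 0 + 1 + 1 + 0 = 5 ≡ 1 (mod 2).
  s_2 = 0 + 1 + 0 + 1 + 0 + 1 + 1 + 0 = 4 ≡ 0 (mod 2).
  s_3 = 1 + 0 + 0 + 1 + 1 + 1 + 1 + 0 = 5 ≡ 1 (mod 2).
  s_4 = 1 + 0 + 1 + 1 + 1 + 1 + 1 + 0 = 6 ≡ 0 (mod 2).
s = (1, 0, 1, 0)^T — this equals column 10 of H (binary 1010), so error is at position 10.
Correct: flip bit 10 of r = 110010101110110 to get c = 110010101010110.


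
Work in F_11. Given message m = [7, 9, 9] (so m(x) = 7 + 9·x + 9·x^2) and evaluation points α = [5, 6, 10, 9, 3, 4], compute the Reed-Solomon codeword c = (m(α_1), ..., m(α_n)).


c = [2, 0, 7, 3, 5, 0]

Message polynomial: m(x) = 7 + 9·x + 9·x^2 (mod 11).
For each evaluation point α_i, compute m(α_i) mod 11:
  α_1 = 5: Horner steps 9 → 10 → 2, so m(5) = 2.
  α_2 = 6: Horner steps 9 → 8 → 0, so m(6) = 0.
  α_3 = 10: Horner steps 9 → 0 → 7, so m(10) = 7.
  α_4 = 9: Horner steps 9 → 2 → 3, so m(9) = 3.
  α_5 = 3: Horner steps 9 → 3 → 5, so m(3) = 5.
  α_6 = 4: Horner steps 9 → 1 → 0, so m(4) = 0.
Codeword c = [2, 0, 7, 3, 5, 0] ∈ F_11^6.


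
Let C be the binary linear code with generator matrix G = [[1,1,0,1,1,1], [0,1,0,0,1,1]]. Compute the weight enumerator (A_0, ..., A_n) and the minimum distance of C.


Weight distribution: A_0 = 1, A_2 = 1, A_3 = 1, A_5 = 1. Minimum distance d = 2.

Enumerate all 2^2 = 4 messages m ∈ F_2^2.
For each, compute codeword c = mG in F_2^6, then tally its weight.
  m = 00 → c = 000000, weight = 0.
  m = 10 → c = 110111, weight = 5.
  m = 01 → c = 010011, weight = 3.
  m = 11 → c = 100100, weight = 2.
Tally weights:
  weight 0: 1 codewords.
  weight 2: 1 codewords.
  weight 3: 1 codewords.
  weight 5: 1 codewords.
Minimum distance d = smallest w > 0 with A_w > 0 = 2.
Sanity: Σ A_w = 4 = 2^2 = 4 ✓.


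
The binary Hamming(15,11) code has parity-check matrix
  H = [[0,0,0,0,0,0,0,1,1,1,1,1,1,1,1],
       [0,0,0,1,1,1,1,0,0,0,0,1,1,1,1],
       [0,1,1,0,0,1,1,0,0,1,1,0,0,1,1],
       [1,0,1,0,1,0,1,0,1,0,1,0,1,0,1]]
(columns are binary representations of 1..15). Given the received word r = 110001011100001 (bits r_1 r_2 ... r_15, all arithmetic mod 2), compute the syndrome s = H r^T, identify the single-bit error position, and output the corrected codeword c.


s = (0, 0, 0, 1)^T, error position = 1, corrected codeword c = 010001011100001

Compute s = H r^T mod 2 one row at a time:
  s_1 = 1 + 1 + 1 + 0 + 0 + 0 + 0 + 1 = 4 ≡ 0 (mod 2).
  s_2 = 0 + 0 + 1 + 0 + 0 + 0 + 0 + 1 = 2 ≡ 0 (mod 2).
  s_3 = 1 + 0 + 1 + 0 + 1 + 0 + 0 + 1 = 4 ≡ 0 (mod 2).
  s_4 = 1 + 0 + 0 + 0 + 1 + 0 + 0 + 1 = 3 ≡ 1 (mod 2).
s = (0, 0, 0, 1)^T — this equals column 1 of H (binary 0001), so error is at position 1.
Correct: flip bit 1 of r = 110001011100001 to get c = 010001011100001.


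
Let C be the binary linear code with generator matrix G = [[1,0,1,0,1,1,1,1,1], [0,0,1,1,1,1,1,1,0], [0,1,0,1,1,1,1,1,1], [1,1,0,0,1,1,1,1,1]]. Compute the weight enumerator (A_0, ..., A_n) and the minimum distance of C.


Weight distribution: A_0 = 1, A_1 = 1, A_2 = 2, A_3 = 2, A_4 = 1, A_5 = 1, A_6 = 4, A_7 = 4. Minimum distance d = 1.

Enumerate all 2^4 = 16 messages m ∈ F_2^4.
For each, compute codeword c = mG in F_2^9, then tally its weight.
  m = 0000 → c = 000000000, weight = 0.
  m = 1000 → c = 101011111, weight = 7.
  m = 0100 → c = 001111110, weight = 6.
  m = 1100 → c = 100100001, weight = 3.
  m = 0010 → c = 010111111, weight = 7.
  m = 1010 → c = 111100000, weight = 4.
  m = 0110 → c = 011000001, weight = 3.
  m = 1110 → c = 110011110, weight = 6.
  m = 0001 → c = 110011111, weight = 7.
  m = 1001 → c = 011000000, weight = 2.
  m = 0101 → c = 111100001, weight = 5.
  m = 1101 → c = 010111110, weight = 6.
  m = 0011 → c = 100100000, weight = 2.
  m = 1011 → c = 001111111, weight = 7.
  m = 0111 → c = 101011110, weight = 6.
  m = 1111 → c = 000000001, weight = 1.
Tally weights:
  weight 0: 1 codewords.
  weight 1: 1 codewords.
  weight 2: 2 codewords.
  weight 3: 2 codewords.
  weight 4: 1 codewords.
  weight 5: 1 codewords.
  weight 6: 4 codewords.
  weight 7: 4 codewords.
Minimum distance d = smallest w > 0 with A_w > 0 = 1.
Sanity: Σ A_w = 16 = 2^4 = 16 ✓.


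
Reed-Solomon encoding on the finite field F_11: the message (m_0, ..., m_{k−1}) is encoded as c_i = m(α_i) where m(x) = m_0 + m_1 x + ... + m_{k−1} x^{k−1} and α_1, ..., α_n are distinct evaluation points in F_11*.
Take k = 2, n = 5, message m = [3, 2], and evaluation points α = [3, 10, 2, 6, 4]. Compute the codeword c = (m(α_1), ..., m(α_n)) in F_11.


c = [9, 1, 7, 4, 0]

Message polynomial: m(x) = 3 + 2·x (mod 11).
For each evaluation point α_i, compute m(α_i) mod 11:
  α_1 = 3: Horner steps 2 → 9, so m(3) = 9.
  α_2 = 10: Horner steps 2 → 1, so m(10) = 1.
  α_3 = 2: Horner steps 2 → 7, so m(2) = 7.
  α_4 = 6: Horner steps 2 → 4, so m(6) = 4.
  α_5 = 4: Horner steps 2 → 0, so m(4) = 0.
Codeword c = [9, 1, 7, 4, 0] ∈ F_11^5.


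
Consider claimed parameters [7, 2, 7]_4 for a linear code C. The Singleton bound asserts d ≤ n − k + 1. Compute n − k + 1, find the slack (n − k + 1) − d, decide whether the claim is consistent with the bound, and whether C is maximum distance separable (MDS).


Singleton RHS = n − k + 1 = 6, slack = -1, bound violated (no such code; not MDS).

Singleton bound: d ≤ n − k + 1.
Here n = 7, k = 2, so n − k + 1 = 6.
Given d = 7, check d ≤ 6: NO.
Slack = (n − k + 1) − d = -1.
The slack is negative: d = 7 exceeds n − k + 1 = 6 by 1, so the Singleton bound is violated and no linear [7, 2, 7]_4 code can exist. In particular it is not MDS (MDS requires d = n − k + 1 exactly).
Description: the claimed parameters are [7, 2, 7]_4; such a code would be impossible (violates the Singleton bound).


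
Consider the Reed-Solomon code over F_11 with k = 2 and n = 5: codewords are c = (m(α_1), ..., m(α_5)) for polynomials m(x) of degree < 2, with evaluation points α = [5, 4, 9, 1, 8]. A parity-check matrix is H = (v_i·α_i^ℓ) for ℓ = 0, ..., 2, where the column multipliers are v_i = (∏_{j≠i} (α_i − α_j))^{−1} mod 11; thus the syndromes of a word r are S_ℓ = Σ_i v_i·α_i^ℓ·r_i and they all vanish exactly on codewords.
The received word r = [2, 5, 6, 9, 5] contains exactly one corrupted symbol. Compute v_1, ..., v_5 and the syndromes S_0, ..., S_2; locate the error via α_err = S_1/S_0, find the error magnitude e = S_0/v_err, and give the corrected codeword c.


S = (8, 10, 7), error at position 2, error magnitude e = 4, c = [2, 1, 6, 9, 5].

Step 1: column multipliers v_i = (∏_{j≠i}(α_i − α_j))^{−1} mod 11.
  i = 1 (α = 5): (5−4)(5−9)(5−1)(5−8) = 1·(−4)·4·(−3) = 48 ≡ 4, so v_1 = 4^{−1} = 3 (mod 11).
  i = 2 (α = 4): (4−5)(4−9)(4−1)(4−8) = (−1)·(−5)·3·(−4) = −60 ≡ 6, so v_2 = 6^{−1} = 2 (mod 11).
  i = 3 (α = 9): (9−5)(9−4)(9−1)(9−8) = 4·5·8·1 = 160 ≡ 6, so v_3 = 6^{−1} = 2 (mod 11).
  i = 4 (α = 1): (1−5)(1−4)(1−9)(1−8) = (−4)·(−3)·(−8)·(−7) = 672 ≡ 1, so v_4 = 1^{−1} = 1 (mod 11).
  i = 5 (α = 8): (8−5)(8−4)(8−9)(8−1) = 3·4·(−1)·7 = −84 ≡ 4, so v_5 = 4^{−1} = 3 (mod 11).
  v = [3, 2, 2, 1, 3].
Step 2: syndromes of r = [2, 5, 6, 9, 5] (all sums mod 11).
  S_0 = Σ v_i r_i = 3·2 + 2·5 + 2·6 + 1·9 + 3·5 = 52 ≡ 8.
  S_1 = Σ v_i α_i r_i = 3·5·2 + 2·4·5 + 2·9·6 + 1·1·9 + 3·8·5 = 307 ≡ 10.
  α_i^2 mod 11 = [3, 5, 4, 1, 9].
  S_2 = Σ v_i α_i^2 r_i = 3·3·2 + 2·5·5 + 2·4·6 + 1·1·9 + 3·9·5 = 260 ≡ 7.
  S = (8, 10, 7) ≠ 0, so r is not a codeword (an error is present).
Step 3: locate the error. For a single error e at position i, S_ℓ = v_i·e·α_i^ℓ, so α_err = S_1/S_0.
  S_0^{−1} = 8^{−1} = 7 (mod 11), so α_err = 10·7 = 70 ≡ 4 = α_2. Error position i = 2.
  Consistency check: S_2/S_1 = 7·10 = 70 ≡ 4 = α_err ✓ (single-error assumption holds).
Step 4: error magnitude e = S_0/v_2 = S_0·∏_{j≠2}(α_2 − α_j) = 8·6 = 48 ≡ 4 (mod 11).
Step 5: correct position 2: c_2 = r_2 − e = 5 − 4 ≡ 1 (mod 11). Hence c = [2, 1, 6, 9, 5].
  Check: interpolating c through the α_i gives m(x) = 8 + 1·x (degree < 2) with m(α_i) = c_i for every i, so c is indeed a codeword.


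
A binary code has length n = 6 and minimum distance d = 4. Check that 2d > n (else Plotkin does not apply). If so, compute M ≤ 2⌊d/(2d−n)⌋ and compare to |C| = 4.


Plotkin bound M ≤ 4; given |C| = 4 ≤ bound (satisfied).

Check applicability: 2d = 8, n = 6.
2d − n = 2 > 0, so Plotkin applies.
Compute d/(2d−n) = 4/2 ≈ 2.0000.
⌊d/(2d−n)⌋ = 2.
Plotkin bound: M ≤ 2·2 = 4.
Given |C| = 4, check: satisfied.
This |C| is at the Plotkin bound.


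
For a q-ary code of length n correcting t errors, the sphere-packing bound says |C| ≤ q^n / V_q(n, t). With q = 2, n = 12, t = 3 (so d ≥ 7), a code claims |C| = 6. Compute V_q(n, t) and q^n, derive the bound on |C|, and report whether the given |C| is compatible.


V_q(n, t) = 299, q^n = 4096, Hamming bound = 13, |C| = 6 ≤ bound (satisfied).

Step 1: Compute V_q(n, t) = Σ_{j=0}^3 C(n, j) (q−1)^j.
  j = 0: C(12,0)·(1)^0 = 1·1 = 1.
  j = 1: C(12,1)·(1)^1 = 12·1 = 12.
  j = 2: C(12,2)·(1)^2 = 66·1 = 66.
  j = 3: C(12,3)·(1)^3 = 220·1 = 220.
  V_q(n, t) = 1 + 12 + 66 + 220 = 299.
Step 2: q^n = 2^12 = 4096.
Step 3: Hamming bound ⌊q^n / V_q(n,t)⌋ = ⌊4096/299⌋ = 13.
Step 4: Compare |C| = 6 to 13: satisfied.
The claimed |C| lies below the Hamming bound.


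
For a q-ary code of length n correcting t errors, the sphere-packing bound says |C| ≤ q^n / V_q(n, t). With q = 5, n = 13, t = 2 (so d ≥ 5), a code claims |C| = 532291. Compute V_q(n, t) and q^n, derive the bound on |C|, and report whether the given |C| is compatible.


V_q(n, t) = 1301, q^n = 1220703125, Hamming bound = 938280, |C| = 532291 ≤ bound (satisfied).

Step 1: Compute V_q(n, t) = Σ_{j=0}^2 C(n, j) (q−1)^j.
  j = 0: C(13,0)·(4)^0 = 1·1 = 1.
  j = 1: C(13,1)·(4)^1 = 13·4 = 52.
  j = 2: C(13,2)·(4)^2 = 78·16 = 1248.
  V_q(n, t) = 1 + 52 + 1248 = 1301.
Step 2: q^n = 5^13 = 1220703125.
Step 3: Hamming bound ⌊q^n / V_q(n,t)⌋ = ⌊1220703125/1301⌋ = 938280.
Step 4: Compare |C| = 532291 to 938280: satisfied.
The claimed |C| lies below the Hamming bound.


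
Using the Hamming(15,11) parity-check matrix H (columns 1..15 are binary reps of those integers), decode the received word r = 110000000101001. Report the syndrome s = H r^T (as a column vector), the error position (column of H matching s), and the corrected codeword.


s = (1, 0, 1, 0)^T, error position = 10, corrected codeword c = 110000000001001

Compute s = H r^T mod 2 one row at a time:
  s_1 = 0 + 0 + 1 + 0 + 1 + 0 + 0 + 1 = 3 ≡ 1 (mod 2).
  s_2 = 0 + 0 + 0 + 0 + 1 + 0 + 0 + 1 = 2 ≡ 0 (mod 2).
  s_3 = 1 + 0 + 0 + 0 + 1 + 0 + 0 + 1 = 3 ≡ 1 (mod 2).
  s_4 = 1 + 0 + 0 + 0 + 0 + 0 + 0 + 1 = 2 ≡ 0 (mod 2).
s = (1, 0, 1, 0)^T — this equals column 10 of H (binary 1010), so error is at position 10.
Correct: flip bit 10 of r = 110000000101001 to get c = 110000000001001.


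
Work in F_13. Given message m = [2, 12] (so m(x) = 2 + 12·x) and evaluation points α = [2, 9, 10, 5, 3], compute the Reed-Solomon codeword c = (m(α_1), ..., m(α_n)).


c = [0, 6, 5, 10, 12]

Message polynomial: m(x) = 2 + 12·x (mod 13).
For each evaluation point α_i, compute m(α_i) mod 13:
  α_1 = 2: Horner steps 12 → 0, so m(2) = 0.
  α_2 = 9: Horner steps 12 → 6, so m(9) = 6.
  α_3 = 10: Horner steps 12 → 5, so m(10) = 5.
  α_4 = 5: Horner steps 12 → 10, so m(5) = 10.
  α_5 = 3: Horner steps 12 → 12, so m(3) = 12.
Codeword c = [0, 6, 5, 10, 12] ∈ F_13^5.


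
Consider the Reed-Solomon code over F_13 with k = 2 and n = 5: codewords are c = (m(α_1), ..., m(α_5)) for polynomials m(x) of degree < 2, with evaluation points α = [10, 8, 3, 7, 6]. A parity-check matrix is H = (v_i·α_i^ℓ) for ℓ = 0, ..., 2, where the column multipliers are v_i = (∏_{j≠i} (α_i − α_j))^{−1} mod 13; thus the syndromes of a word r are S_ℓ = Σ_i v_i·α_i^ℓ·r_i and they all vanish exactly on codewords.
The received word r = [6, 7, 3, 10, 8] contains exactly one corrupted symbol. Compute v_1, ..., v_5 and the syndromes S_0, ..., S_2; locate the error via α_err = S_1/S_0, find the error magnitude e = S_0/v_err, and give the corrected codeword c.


S = (4, 2, 1), error at position 4, error magnitude e = 9, c = [6, 7, 3, 1, 8].

Step 1: column multipliers v_i = (∏_{j≠i}(α_i − α_j))^{−1} mod 13.
  i = 1 (α = 10): (10−8)(10−3)(10−7)(10−6) = 2·7·3·4 = 168 ≡ 12, so v_1 = 12^{−1} = 12 (mod 13).
  i = 2 (α = 8): (8−10)(8−3)(8−7)(8−6) = (−2)·5·1·2 = −20 ≡ 6, so v_2 = 6^{−1} = 11 (mod 13).
  i = 3 (α = 3): (3−10)(3−8)(3−7)(3−6) = (−7)·(−5)·(−4)·(−3) = 420 ≡ 4, so v_3 = 4^{−1} = 10 (mod 13).
  i = 4 (α = 7): (7−10)(7−8)(7−3)(7−6) = (−3)·(−1)·4·1 = 12 ≡ 12, so v_4 = 12^{−1} = 12 (mod 13).
  i = 5 (α = 6): (6−10)(6−8)(6−3)(6−7) = (−4)·(−2)·3·(−1) = −24 ≡ 2, so v_5 = 2^{−1} = 7 (mod 13).
  v = [12, 11, 10, 12, 7].
Step 2: syndromes of r = [6, 7, 3, 10, 8] (all sums mod 13).
  S_0 = Σ v_i r_i = 12·6 + 11·7 + 10·3 + 12·10 + 7·8 = 355 ≡ 4.
  S_1 = Σ v_i α_i r_i = 12·10·6 + 11·8·7 + 10·3·3 + 12·7·10 + 7·6·8 = 2602 ≡ 2.
  α_i^2 mod 13 = [9, 12, 9, 10, 10].
  S_2 = Σ v_i α_i^2 r_i = 12·9·6 + 11·12·7 + 10·9·3 + 12·10·10 + 7·10·8 = 3602 ≡ 1.
  S = (4, 2, 1) ≠ 0, so r is not a codeword (an error is present).
Step 3: locate the error. For a single error e at position i, S_ℓ = v_i·e·α_i^ℓ, so α_err = S_1/S_0.
  S_0^{−1} = 4^{−1} = 10 (mod 13), so α_err = 2·10 = 20 ≡ 7 = α_4. Error position i = 4.
  Consistency check: S_2/S_1 = 1·7 = 7 ≡ 7 = α_err ✓ (single-error assumption holds).
Step 4: error magnitude e = S_0/v_4 = S_0·∏_{j≠4}(α_4 − α_j) = 4·12 = 48 ≡ 9 (mod 13).
Step 5: correct position 4: c_4 = r_4 − e = 10 − 9 ≡ 1 (mod 13). Hence c = [6, 7, 3, 1, 8].
  Check: interpolating c through the α_i gives m(x) = 11 + 6·x (degree < 2) with m(α_i) = c_i for every i, so c is indeed a codeword.


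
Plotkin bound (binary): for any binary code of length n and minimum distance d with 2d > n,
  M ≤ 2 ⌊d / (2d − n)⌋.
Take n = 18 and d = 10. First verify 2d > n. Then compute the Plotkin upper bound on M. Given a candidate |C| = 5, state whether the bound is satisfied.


Plotkin bound M ≤ 10; given |C| = 5 ≤ bound (satisfied).

Check applicability: 2d = 20, n = 18.
2d − n = 2 > 0, so Plotkin applies.
Compute d/(2d−n) = 10/2 ≈ 5.0000.
⌊d/(2d−n)⌋ = 5.
Plotkin bound: M ≤ 2·5 = 10.
Given |C| = 5, check: satisfied.
This |C| is below the Plotkin bound.


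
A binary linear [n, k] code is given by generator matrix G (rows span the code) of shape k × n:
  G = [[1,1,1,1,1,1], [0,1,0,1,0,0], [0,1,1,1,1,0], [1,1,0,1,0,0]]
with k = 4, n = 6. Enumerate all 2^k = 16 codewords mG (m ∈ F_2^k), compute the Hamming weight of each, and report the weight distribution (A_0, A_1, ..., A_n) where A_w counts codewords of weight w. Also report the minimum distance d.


Weight distribution: A_0 = 1, A_1 = 2, A_2 = 3, A_3 = 4, A_4 = 3, A_5 = 2, A_6 = 1. Minimum distance d = 1.

Enumerate all 2^4 = 16 messages m ∈ F_2^4.
For each, compute codeword c = mG in F_2^6, then tally its weight.
  m = 0000 → c = 000000, weight = 0.
  m = 1000 → c = 111111, weight = 6.
  m = 0100 → c = 010100, weight = 2.
  m = 1100 → c = 101011, weight = 4.
  m = 0010 → c = 011110, weight = 4.
  m = 1010 → c = 100001, weight = 2.
  m = 0110 → c = 001010, weight = 2.
  m = 1110 → c = 110101, weight = 4.
  m = 0001 → c = 110100, weight = 3.
  m = 1001 → c = 001011, weight = 3.
  m = 0101 → c = 100000, weight = 1.
  m = 1101 → c = 011111, weight = 5.
  m = 0011 → c = 101010, weight = 3.
  m = 1011 → c = 010101, weight = 3.
  m = 0111 → c = 111110, weight = 5.
  m = 1111 → c = 000001, weight = 1.
Tally weights:
  weight 0: 1 codewords.
  weight 1: 2 codewords.
  weight 2: 3 codewords.
  weight 3: 4 codewords.
  weight 4: 3 codewords.
  weight 5: 2 codewords.
  weight 6: 1 codewords.
Minimum distance d = smallest w > 0 with A_w > 0 = 1.
Sanity: Σ A_w = 16 = 2^4 = 16 ✓.


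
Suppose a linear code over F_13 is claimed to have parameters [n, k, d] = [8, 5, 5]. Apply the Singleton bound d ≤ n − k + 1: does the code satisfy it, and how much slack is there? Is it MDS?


Singleton RHS = n − k + 1 = 4, slack = -1, bound violated (no such code; not MDS).

Singleton bound: d ≤ n − k + 1.
Here n = 8, k = 5, so n − k + 1 = 4.
Given d = 5, check d ≤ 4: NO.
Slack = (n − k + 1) − d = -1.
The slack is negative: d = 5 exceeds n − k + 1 = 4 by 1, so the Singleton bound is violated and no linear [8, 5, 5]_13 code can exist. In particular it is not MDS (MDS requires d = n − k + 1 exactly).
Description: the claimed parameters are [8, 5, 5]_13; such a code would be impossible (violates the Singleton bound).


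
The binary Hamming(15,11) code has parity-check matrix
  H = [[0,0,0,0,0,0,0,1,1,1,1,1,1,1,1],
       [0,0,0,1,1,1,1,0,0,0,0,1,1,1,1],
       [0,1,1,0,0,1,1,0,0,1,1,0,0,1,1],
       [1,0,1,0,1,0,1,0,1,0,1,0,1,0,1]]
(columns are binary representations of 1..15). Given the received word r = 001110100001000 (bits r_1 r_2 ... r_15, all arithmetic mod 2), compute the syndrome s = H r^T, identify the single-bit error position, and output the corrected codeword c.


s = (1, 0, 0, 1)^T, error position = 9, corrected codeword c = 001110101001000

Compute s = H r^T mod 2 one row at a time:
  s_1 = 0 + 0 + 0 + 0 + 1 + 0 + 0 + 0 = 1 ≡ 1 (mod 2).
  s_2 = 1 + 1 + 0 + 1 + 1 + 0 + 0 + 0 = 4 ≡ 0 (mod 2).
  s_3 = 0 + 1 + 0 + 1 + 0 + 0 + 0 + 0 = 2 ≡ 0 (mod 2).
  s_4 = 0 + 1 + 1 + 1 + 0 + 0 + 0 + 0 = 3 ≡ 1 (mod 2).
s = (1, 0, 0, 1)^T — this equals column 9 of H (binary 1001), so error is at position 9.
Correct: flip bit 9 of r = 001110100001000 to get c = 001110101001000.


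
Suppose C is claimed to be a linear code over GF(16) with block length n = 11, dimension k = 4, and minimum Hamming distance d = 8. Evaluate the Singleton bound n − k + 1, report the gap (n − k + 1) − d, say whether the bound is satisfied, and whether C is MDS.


Singleton RHS = n − k + 1 = 8, slack = 0, bound satisfied, MDS.

Singleton bound: d ≤ n − k + 1.
Here n = 11, k = 4, so n − k + 1 = 8.
Given d = 8, check d ≤ 8: YES.
Slack = (n − k + 1) − d = 0.
The code is MDS (slack = 0).
Description: the claimed parameters are [11, 4, 8]_16; such a code would be MDS (meets Singleton bound).


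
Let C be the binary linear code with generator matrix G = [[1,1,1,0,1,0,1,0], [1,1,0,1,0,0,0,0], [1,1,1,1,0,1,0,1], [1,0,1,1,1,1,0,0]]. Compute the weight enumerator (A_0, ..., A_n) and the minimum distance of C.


Weight distribution: A_0 = 1, A_3 = 4, A_4 = 5, A_5 = 4, A_6 = 2. Minimum distance d = 3.

Enumerate all 2^4 = 16 messages m ∈ F_2^4.
For each, compute codeword c = mG in F_2^8, then tally its weight.
  m = 0000 → c = 00000000, weight = 0.
  m = 1000 → c = 11101010, weight = 5.
  m = 0100 → c = 11010000, weight = 3.
  m = 1100 → c = 00111010, weight = 4.
  m = 0010 → c = 11110101, weight = 6.
  m = 1010 → c = 00011111, weight = 5.
  m = 0110 → c = 00100101, weight = 3.
  m = 1110 → c = 11001111, weight = 6.
  m = 0001 → c = 10111100, weight = 5.
  m = 1001 → c = 01010110, weight = 4.
  m = 0101 → c = 01101100, weight = 4.
  m = 1101 → c = 10000110, weight = 3.
  m = 0011 → c = 01001001, weight = 3.
  m = 1011 → c = 10100011, weight = 4.
  m = 0111 → c = 10011001, weight = 4.
  m = 1111 → c = 01110011, weight = 5.
Tally weights:
  weight 0: 1 codewords.
  weight 3: 4 codewords.
  weight 4: 5 codewords.
  weight 5: 4 codewords.
  weight 6: 2 codewords.
Minimum distance d = smallest w > 0 with A_w > 0 = 3.
Sanity: Σ A_w = 16 = 2^4 = 16 ✓.


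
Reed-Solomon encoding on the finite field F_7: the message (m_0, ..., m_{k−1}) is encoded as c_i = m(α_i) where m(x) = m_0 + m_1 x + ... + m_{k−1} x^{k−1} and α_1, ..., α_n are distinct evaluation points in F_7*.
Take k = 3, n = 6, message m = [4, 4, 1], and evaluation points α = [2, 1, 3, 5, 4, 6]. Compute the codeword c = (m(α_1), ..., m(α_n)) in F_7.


c = [2, 2, 4, 0, 1, 1]

Message polynomial: m(x) = 4 + 4·x + 1·x^2 (mod 7).
For each evaluation point α_i, compute m(α_i) mod 7:
  α_1 = 2: Horner steps 1 → 6 → 2, so m(2) = 2.
  α_2 = 1: Horner steps 1 → 5 → 2, so m(1) = 2.
  α_3 = 3: Horner steps 1 → 0 → 4, so m(3) = 4.
  α_4 = 5: Horner steps 1 → 2 → 0, so m(5) = 0.
  α_5 = 4: Horner steps 1 → 1 → 1, so m(4) = 1.
  α_6 = 6: Horner steps 1 → 3 → 1, so m(6) = 1.
Codeword c = [2, 2, 4, 0, 1, 1] ∈ F_7^6.


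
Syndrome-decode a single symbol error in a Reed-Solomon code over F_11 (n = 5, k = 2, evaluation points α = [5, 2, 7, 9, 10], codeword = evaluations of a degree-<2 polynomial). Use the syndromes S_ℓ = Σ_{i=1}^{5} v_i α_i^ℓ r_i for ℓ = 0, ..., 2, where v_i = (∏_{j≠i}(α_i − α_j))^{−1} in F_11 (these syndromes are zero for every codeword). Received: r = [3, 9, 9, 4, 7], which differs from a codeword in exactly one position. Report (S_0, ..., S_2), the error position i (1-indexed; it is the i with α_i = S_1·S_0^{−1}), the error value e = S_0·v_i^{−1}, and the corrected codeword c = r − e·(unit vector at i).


S = (1, 2, 4), error at position 2, error magnitude e = 4, c = [3, 5, 9, 4, 7].

Step 1: column multipliers v_i = (∏_{j≠i}(α_i − α_j))^{−1} mod 11.
  i = 1 (α = 5): (5−2)(5−7)(5−9)(5−10) = 3·(−2)·(−4)·(−5) = −120 ≡ 1, so v_1 = 1^{−1} = 1 (mod 11).
  i = 2 (α = 2): (2−5)(2−7)(2−9)(2−10) = (−3)·(−5)·(−7)·(−8) = 840 ≡ 4, so v_2 = 4^{−1} = 3 (mod 11).
  i = 3 (α = 7): (7−5)(7−2)(7−9)(7−10) = 2·5·(−2)·(−3) = 60 ≡ 5, so v_3 = 5^{−1} = 9 (mod 11).
  i = 4 (α = 9): (9−5)(9−2)(9−7)(9−10) = 4·7·2·(−1) = −56 ≡ 10, so v_4 = 10^{−1} = 10 (mod 11).
  i = 5 (α = 10): (10−5)(10−2)(10−7)(10−9) = 5·8·3·1 = 120 ≡ 10, so v_5 = 10^{−1} = 10 (mod 11).
  v = [1, 3, 9, 10, 10].
Step 2: syndromes of r = [3, 9, 9, 4, 7] (all sums mod 11).
  S_0 = Σ v_i r_i = 1·3 + 3·9 + 9·9 + 10·4 + 10·7 = 221 ≡ 1.
  S_1 = Σ v_i α_i r_i = 1·5·3 + 3·2·9 + 9·7·9 + 10·9·4 + 10·10·7 = 1696 ≡ 2.
  α_i^2 mod 11 = [3, 4, 5, 4, 1].
  S_2 = Σ v_i α_i^2 r_i = 1·3·3 + 3·4·9 + 9·5·9 + 10·4·4 + 10·1·7 = 752 ≡ 4.
  S = (1, 2, 4) ≠ 0, so r is not a codeword (an error is present).
Step 3: locate the error. For a single error e at position i, S_ℓ = v_i·e·α_i^ℓ, so α_err = S_1/S_0.
  S_0^{−1} = 1^{−1} = 1 (mod 11), so α_err = 2·1 = 2 ≡ 2 = α_2. Error position i = 2.
  Consistency check: S_2/S_1 = 4·6 = 24 ≡ 2 = α_err ✓ (single-error assumption holds).
Step 4: error magnitude e = S_0/v_2 = S_0·∏_{j≠2}(α_2 − α_j) = 1·4 = 4 ≡ 4 (mod 11).
Step 5: correct position 2: c_2 = r_2 − e = 9 − 4 ≡ 5 (mod 11). Hence c = [3, 5, 9, 4, 7].
  Check: interpolating c through the α_i gives m(x) = 10 + 3·x (degree < 2) with m(α_i) = c_i for every i, so c is indeed a codeword.


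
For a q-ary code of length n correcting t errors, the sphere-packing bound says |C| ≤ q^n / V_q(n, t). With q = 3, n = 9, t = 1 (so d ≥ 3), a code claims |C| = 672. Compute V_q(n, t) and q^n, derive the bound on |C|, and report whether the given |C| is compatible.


V_q(n, t) = 19, q^n = 19683, Hamming bound = 1035, |C| = 672 ≤ bound (satisfied).

Step 1: Compute V_q(n, t) = Σ_{j=0}^1 C(n, j) (q−1)^j.
  j = 0: C(9,0)·(2)^0 = 1·1 = 1.
  j = 1: C(9,1)·(2)^1 = 9·2 = 18.
  V_q(n, t) = 1 + 18 = 19.
Step 2: q^n = 3^9 = 19683.
Step 3: Hamming bound ⌊q^n / V_q(n,t)⌋ = ⌊19683/19⌋ = 1035.
Step 4: Compare |C| = 672 to 1035: satisfied.
The claimed |C| lies below the Hamming bound.


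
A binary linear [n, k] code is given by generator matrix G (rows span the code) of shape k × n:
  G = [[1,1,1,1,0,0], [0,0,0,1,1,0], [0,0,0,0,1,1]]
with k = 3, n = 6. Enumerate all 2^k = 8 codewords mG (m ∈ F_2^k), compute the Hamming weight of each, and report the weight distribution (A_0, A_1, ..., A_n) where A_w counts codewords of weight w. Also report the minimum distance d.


Weight distribution: A_0 = 1, A_2 = 3, A_4 = 3, A_6 = 1. Minimum distance d = 2.

Enumerate all 2^3 = 8 messages m ∈ F_2^3.
For each, compute codeword c = mG in F_2^6, then tally its weight.
  m = 000 → c = 000000, weight = 0.
  m = 100 → c = 111100, weight = 4.
  m = 010 → c = 000110, weight = 2.
  m = 110 → c = 111010, weight = 4.
  m = 001 → c = 000011, weight = 2.
  m = 101 → c = 111111, weight = 6.
  m = 011 → c = 000101, weight = 2.
  m = 111 → c = 111001, weight = 4.
Tally weights:
  weight 0: 1 codewords.
  weight 2: 3 codewords.
  weight 4: 3 codewords.
  weight 6: 1 codewords.
Minimum distance d = smallest w > 0 with A_w > 0 = 2.
Sanity: Σ A_w = 8 = 2^3 = 8 ✓.


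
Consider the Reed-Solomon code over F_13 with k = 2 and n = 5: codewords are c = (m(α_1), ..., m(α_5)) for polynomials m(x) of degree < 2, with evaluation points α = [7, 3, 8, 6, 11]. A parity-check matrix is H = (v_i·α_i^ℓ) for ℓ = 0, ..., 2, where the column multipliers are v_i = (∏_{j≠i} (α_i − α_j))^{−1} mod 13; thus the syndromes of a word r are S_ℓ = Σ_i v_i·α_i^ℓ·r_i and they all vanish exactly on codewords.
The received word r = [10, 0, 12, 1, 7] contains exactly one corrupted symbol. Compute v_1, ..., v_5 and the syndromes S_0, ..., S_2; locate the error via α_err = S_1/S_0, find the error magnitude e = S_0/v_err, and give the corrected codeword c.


S = (5, 1, 8), error at position 3, error magnitude e = 6, c = [10, 0, 6, 1, 7].

Step 1: column multipliers v_i = (∏_{j≠i}(α_i − α_j))^{−1} mod 13.
  i = 1 (α = 7): (7−3)(7−8)(7−6)(7−11) = 4·(−1)·1·(−4) = 16 ≡ 3, so v_1 = 3^{−1} = 9 (mod 13).
  i = 2 (α = 3): (3−7)(3−8)(3−6)(3−11) = (−4)·(−5)·(−3)·(−8) = 480 ≡ 12, so v_2 = 12^{−1} = 12 (mod 13).
  i = 3 (α = 8): (8−7)(8−3)(8−6)(8−11) = 1·5·2·(−3) = −30 ≡ 9, so v_3 = 9^{−1} = 3 (mod 13).
  i = 4 (α = 6): (6−7)(6−3)(6−8)(6−11) = (−1)·3·(−2)·(−5) = −30 ≡ 9, so v_4 = 9^{−1} = 3 (mod 13).
  i = 5 (α = 11): (11−7)(11−3)(11−8)(11−6) = 4·8·3·5 = 480 ≡ 12, so v_5 = 12^{−1} = 12 (mod 13).
  v = [9, 12, 3, 3, 12].
Step 2: syndromes of r = [10, 0, 12, 1, 7] (all sums mod 13).
  S_0 = Σ v_i r_i = 9·10 + 12·0 + 3·12 + 3·1 + 12·7 = 213 ≡ 5.
  S_1 = Σ v_i α_i r_i = 9·7·10 + 12·3·0 + 3·8·12 + 3·6·1 + 12·11·7 = 1860 ≡ 1.
  α_i^2 mod 13 = [10, 9, 12, 10, 4].
  S_2 = Σ v_i α_i^2 r_i = 9·10·10 + 12·9·0 + 3·12·12 + 3·10·1 + 12·4·7 = 1698 ≡ 8.
  S = (5, 1, 8) ≠ 0, so r is not a codeword (an error is present).
Step 3: locate the error. For a single error e at position i, S_ℓ = v_i·e·α_i^ℓ, so α_err = S_1/S_0.
  S_0^{−1} = 5^{−1} = 8 (mod 13), so α_err = 1·8 = 8 ≡ 8 = α_3. Error position i = 3.
  Consistency check: S_2/S_1 = 8·1 = 8 ≡ 8 = α_err ✓ (single-error assumption holds).
Step 4: error magnitude e = S_0/v_3 = S_0·∏_{j≠3}(α_3 − α_j) = 5·9 = 45 ≡ 6 (mod 13).
Step 5: correct position 3: c_3 = r_3 − e = 12 − 6 ≡ 6 (mod 13). Hence c = [10, 0, 6, 1, 7].
  Check: interpolating c through the α_i gives m(x) = 12 + 9·x (degree < 2) with m(α_i) = c_i for every i, so c is indeed a codeword.


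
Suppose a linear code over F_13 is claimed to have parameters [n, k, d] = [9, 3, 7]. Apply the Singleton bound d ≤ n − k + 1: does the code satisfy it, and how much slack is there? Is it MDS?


Singleton RHS = n − k + 1 = 7, slack = 0, bound satisfied, MDS.

Singleton bound: d ≤ n − k + 1.
Here n = 9, k = 3, so n − k + 1 = 7.
Given d = 7, check d ≤ 7: YES.
Slack = (n − k + 1) − d = 0.
The code is MDS (slack = 0).
Description: the claimed parameters are [9, 3, 7]_13; such a code would be MDS (meets Singleton bound).


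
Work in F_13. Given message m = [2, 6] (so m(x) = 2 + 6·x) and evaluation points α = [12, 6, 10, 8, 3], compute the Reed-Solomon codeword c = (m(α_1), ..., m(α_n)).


c = [9, 12, 10, 11, 7]

Message polynomial: m(x) = 2 + 6·x (mod 13).
For each evaluation point α_i, compute m(α_i) mod 13:
  α_1 = 12: Horner steps 6 → 9, so m(12) = 9.
  α_2 = 6: Horner steps 6 → 12, so m(6) = 12.
  α_3 = 10: Horner steps 6 → 10, so m(10) = 10.
  α_4 = 8: Horner steps 6 → 11, so m(8) = 11.
  α_5 = 3: Horner steps 6 → 7, so m(3) = 7.
Codeword c = [9, 12, 10, 11, 7] ∈ F_13^5.


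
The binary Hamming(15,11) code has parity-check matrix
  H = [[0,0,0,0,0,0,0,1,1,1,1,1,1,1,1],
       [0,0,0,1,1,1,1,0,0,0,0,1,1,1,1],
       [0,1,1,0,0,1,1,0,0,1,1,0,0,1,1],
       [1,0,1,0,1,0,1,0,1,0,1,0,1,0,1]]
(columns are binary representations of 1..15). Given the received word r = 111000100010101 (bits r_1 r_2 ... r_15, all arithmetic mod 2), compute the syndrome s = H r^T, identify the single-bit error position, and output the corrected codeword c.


s = (1, 1, 1, 0)^T, error position = 14, corrected codeword c = 111000100010111

Compute s = H r^T mod 2 one row at a time:
  s_1 = 0 + 0 + 0 + 1 + 0 + 1 + 0 + 1 = 3 ≡ 1 (mod 2).
  s_2 = 0 + 0 + 0 + 1 + 0 + 1 + 0 + 1 = 3 ≡ 1 (mod 2).
  s_3 = 1 + 1 + 0 + 1 + 0 + 1 + 0 + 1 = 5 ≡ 1 (mod 2).
  s_4 = 1 + 1 + 0 + 1 + 0 + 1 + 1 + 1 = 6 ≡ 0 (mod 2).
s = (1, 1, 1, 0)^T — this equals column 14 of H (binary 1110), so error is at position 14.
Correct: flip bit 14 of r = 111000100010101 to get c = 111000100010111.


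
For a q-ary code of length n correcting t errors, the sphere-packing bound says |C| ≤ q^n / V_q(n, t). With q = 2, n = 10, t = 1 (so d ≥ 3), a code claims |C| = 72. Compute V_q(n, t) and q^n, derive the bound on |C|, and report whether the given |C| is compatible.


V_q(n, t) = 11, q^n = 1024, Hamming bound = 93, |C| = 72 ≤ bound (satisfied).

Step 1: Compute V_q(n, t) = Σ_{j=0}^1 C(n, j) (q−1)^j.
  j = 0: C(10,0)·(1)^0 = 1·1 = 1.
  j = 1: C(10,1)·(1)^1 = 10·1 = 10.
  V_q(n, t) = 1 + 10 = 11.
Step 2: q^n = 2^10 = 1024.
Step 3: Hamming bound ⌊q^n / V_q(n,t)⌋ = ⌊1024/11⌋ = 93.
Step 4: Compare |C| = 72 to 93: satisfied.
The claimed |C| lies below the Hamming bound.


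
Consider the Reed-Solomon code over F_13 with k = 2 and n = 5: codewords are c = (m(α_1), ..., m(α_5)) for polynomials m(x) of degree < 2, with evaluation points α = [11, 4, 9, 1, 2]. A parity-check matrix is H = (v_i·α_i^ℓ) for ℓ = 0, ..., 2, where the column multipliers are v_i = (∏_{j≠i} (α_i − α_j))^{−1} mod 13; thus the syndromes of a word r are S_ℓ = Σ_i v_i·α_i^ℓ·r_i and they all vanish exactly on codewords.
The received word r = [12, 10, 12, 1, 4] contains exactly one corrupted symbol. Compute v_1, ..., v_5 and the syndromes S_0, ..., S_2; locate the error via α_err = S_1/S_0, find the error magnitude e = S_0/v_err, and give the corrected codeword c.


S = (6, 1, 11), error at position 1, error magnitude e = 7, c = [5, 10, 12, 1, 4].

Step 1: column multipliers v_i = (∏_{j≠i}(α_i − α_j))^{−1} mod 13.
  i = 1 (α = 11): (11−4)(11−9)(11−1)(11−2) = 7·2·10·9 = 1260 ≡ 12, so v_1 = 12^{−1} = 12 (mod 13).
  i = 2 (α = 4): (4−11)(4−9)(4−1)(4−2) = (−7)·(−5)·3·2 = 210 ≡ 2, so v_2 = 2^{−1} = 7 (mod 13).
  i = 3 (α = 9): (9−11)(9−4)(9−1)(9−2) = (−2)·5·8·7 = −560 ≡ 12, so v_3 = 12^{−1} = 12 (mod 13).
  i = 4 (α = 1): (1−11)(1−4)(1−9)(1−2) = (−10)·(−3)·(−8)·(−1) = 240 ≡ 6, so v_4 = 6^{−1} = 11 (mod 13).
  i = 5 (α = 2): (2−11)(2−4)(2−9)(2−1) = (−9)·(−2)·(−7)·1 = −126 ≡ 4, so v_5 = 4^{−1} = 10 (mod 13).
  v = [12, 7, 12, 11, 10].
Step 2: syndromes of r = [12, 10, 12, 1, 4] (all sums mod 13).
  S_0 = Σ v_i r_i = 12·12 + 7·10 + 12·12 + 11·1 + 10·4 = 409 ≡ 6.
  S_1 = Σ v_i α_i r_i = 12·11·12 + 7·4·10 + 12·9·12 + 11·1·1 + 10·2·4 = 3251 ≡ 1.
  α_i^2 mod 13 = [4, 3, 3, 1, 4].
  S_2 = Σ v_i α_i^2 r_i = 12·4·12 + 7·3·10 + 12·3·12 + 11·1·1 + 10·4·4 = 1389 ≡ 11.
  S = (6, 1, 11) ≠ 0, so r is not a codeword (an error is present).
Step 3: locate the error. For a single error e at position i, S_ℓ = v_i·e·α_i^ℓ, so α_err = S_1/S_0.
  S_0^{−1} = 6^{−1} = 11 (mod 13), so α_err = 1·11 = 11 ≡ 11 = α_1. Error position i = 1.
  Consistency check: S_2/S_1 = 11·1 = 11 ≡ 11 = α_err ✓ (single-error assumption holds).
Step 4: error magnitude e = S_0/v_1 = S_0·∏_{j≠1}(α_1 − α_j) = 6·12 = 72 ≡ 7 (mod 13).
Step 5: correct position 1: c_1 = r_1 − e = 12 − 7 ≡ 5 (mod 13). Hence c = [5, 10, 12, 1, 4].
  Check: interpolating c through the α_i gives m(x) = 11 + 3·x (degree < 2) with m(α_i) = c_i for every i, so c is indeed a codeword.


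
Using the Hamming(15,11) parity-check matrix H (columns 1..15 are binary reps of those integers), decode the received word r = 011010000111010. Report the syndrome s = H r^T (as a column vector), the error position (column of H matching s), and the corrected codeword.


s = (0, 1, 1, 1)^T, error position = 7, corrected codeword c = 011010100111010

Compute s = H r^T mod 2 one row at a time:
  s_1 = 0 + 0 + 1 + 1 + 1 + 0 + 1 + 0 = 4 ≡ 0 (mod 2).
  s_2 = 0 + 1 + 0 + 0 + 1 + 0 + 1 + 0 = 3 ≡ 1 (mod 2).
  s_3 = 1 + 1 + 0 + 0 + 1 + 1 + 1 + 0 = 5 ≡ 1 (mod 2).
  s_4 = 0 + 1 + 1 + 0 + 0 + 1 + 0 + 0 = 3 ≡ 1 (mod 2).
s = (0, 1, 1, 1)^T — this equals column 7 of H (binary 0111), so error is at position 7.
Correct: flip bit 7 of r = 011010000111010 to get c = 011010100111010.


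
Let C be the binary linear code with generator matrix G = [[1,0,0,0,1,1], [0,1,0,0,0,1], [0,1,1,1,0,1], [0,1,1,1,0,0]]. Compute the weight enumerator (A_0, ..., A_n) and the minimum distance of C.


Weight distribution: A_0 = 1, A_1 = 2, A_2 = 3, A_3 = 4, A_4 = 3, A_5 = 2, A_6 = 1. Minimum distance d = 1.

Enumerate all 2^4 = 16 messages m ∈ F_2^4.
For each, compute codeword c = mG in F_2^6, then tally its weight.
  m = 0000 → c = 000000, weight = 0.
  m = 1000 → c = 100011, weight = 3.
  m = 0100 → c = 010001, weight = 2.
  m = 1100 → c = 110010, weight = 3.
  m = 0010 → c = 011101, weight = 4.
  m = 1010 → c = 111110, weight = 5.
  m = 0110 → c = 001100, weight = 2.
  m = 1110 → c = 101111, weight = 5.
  m = 0001 → c = 011100, weight = 3.
  m = 1001 → c = 111111, weight = 6.
  m = 0101 → c = 001101, weight = 3.
  m = 1101 → c = 101110, weight = 4.
  m = 0011 → c = 000001, weight = 1.
  m = 1011 → c = 100010, weight = 2.
  m = 0111 → c = 010000, weight = 1.
  m = 1111 → c = 110011, weight = 4.
Tally weights:
  weight 0: 1 codewords.
  weight 1: 2 codewords.
  weight 2: 3 codewords.
  weight 3: 4 codewords.
  weight 4: 3 codewords.
  weight 5: 2 codewords.
  weight 6: 1 codewords.
Minimum distance d = smallest w > 0 with A_w > 0 = 1.
Sanity: Σ A_w = 16 = 2^4 = 16 ✓.


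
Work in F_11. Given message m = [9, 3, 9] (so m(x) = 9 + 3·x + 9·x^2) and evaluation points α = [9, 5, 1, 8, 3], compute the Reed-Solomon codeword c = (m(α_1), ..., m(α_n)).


c = [6, 7, 10, 4, 0]

Message polynomial: m(x) = 9 + 3·x + 9·x^2 (mod 11).
For each evaluation point α_i, compute m(α_i) mod 11:
  α_1 = 9: Horner steps 9 → 7 → 6, so m(9) = 6.
  α_2 = 5: Horner steps 9 → 4 → 7, so m(5) = 7.
  α_3 = 1: Horner steps 9 → 1 → 10, so m(1) = 10.
  α_4 = 8: Horner steps 9 → 9 → 4, so m(8) = 4.
  α_5 = 3: Horner steps 9 → 8 → 0, so m(3) = 0.
Codeword c = [6, 7, 10, 4, 0] ∈ F_11^5.


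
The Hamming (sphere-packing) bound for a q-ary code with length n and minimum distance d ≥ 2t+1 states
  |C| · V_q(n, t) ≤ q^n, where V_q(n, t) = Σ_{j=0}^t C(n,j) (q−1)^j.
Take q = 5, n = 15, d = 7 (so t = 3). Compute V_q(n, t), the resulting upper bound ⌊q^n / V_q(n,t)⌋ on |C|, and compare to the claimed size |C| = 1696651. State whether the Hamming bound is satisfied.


V_q(n, t) = 30861, q^n = 30517578125, Hamming bound = 988871, |C| = 1696651 > bound (violated).

Step 1: Compute V_q(n, t) = Σ_{j=0}^3 C(n, j) (q−1)^j.
  j = 0: C(15,0)·(4)^0 = 1·1 = 1.
  j = 1: C(15,1)·(4)^1 = 15·4 = 60.
  j = 2: C(15,2)·(4)^2 = 105·16 = 1680.
  j = 3: C(15,3)·(4)^3 = 455·64 = 29120.
  V_q(n, t) = 1 + 60 + 1680 + 29120 = 30861.
Step 2: q^n = 5^15 = 30517578125.
Step 3: Hamming bound ⌊q^n / V_q(n,t)⌋ = ⌊30517578125/30861⌋ = 988871.
Step 4: Compare |C| = 1696651 to 988871: violated.
The claimed |C| lies above the Hamming bound, so no 5-ary code of length 15 with d ≥ 7 can have 1696651 codewords.


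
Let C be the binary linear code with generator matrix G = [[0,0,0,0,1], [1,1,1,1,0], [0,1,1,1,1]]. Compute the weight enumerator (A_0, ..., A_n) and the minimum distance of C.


Weight distribution: A_0 = 1, A_1 = 2, A_2 = 1, A_3 = 1, A_4 = 2, A_5 = 1. Minimum distance d = 1.

Enumerate all 2^3 = 8 messages m ∈ F_2^3.
For each, compute codeword c = mG in F_2^5, then tally its weight.
  m = 000 → c = 00000, weight = 0.
  m = 100 → c = 00001, weight = 1.
  m = 010 → c = 11110, weight = 4.
  m = 110 → c = 11111, weight = 5.
  m = 001 → c = 01111, weight = 4.
  m = 101 → c = 01110, weight = 3.
  m = 011 → c = 10001, weight = 2.
  m = 111 → c = 10000, weight = 1.
Tally weights:
  weight 0: 1 codewords.
  weight 1: 2 codewords.
  weight 2: 1 codewords.
  weight 3: 1 codewords.
  weight 4: 2 codewords.
  weight 5: 1 codewords.
Minimum distance d = smallest w > 0 with A_w > 0 = 1.
Sanity: Σ A_w = 8 = 2^3 = 8 ✓.


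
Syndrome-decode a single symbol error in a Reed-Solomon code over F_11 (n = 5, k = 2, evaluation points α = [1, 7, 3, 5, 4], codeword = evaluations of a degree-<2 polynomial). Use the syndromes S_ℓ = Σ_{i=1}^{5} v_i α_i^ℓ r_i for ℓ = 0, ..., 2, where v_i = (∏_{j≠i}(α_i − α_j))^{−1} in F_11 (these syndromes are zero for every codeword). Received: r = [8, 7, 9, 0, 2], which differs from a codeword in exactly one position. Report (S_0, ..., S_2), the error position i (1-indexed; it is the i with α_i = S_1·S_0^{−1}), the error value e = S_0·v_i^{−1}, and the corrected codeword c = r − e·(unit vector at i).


S = (10, 8, 2), error at position 3, error magnitude e = 5, c = [8, 7, 4, 0, 2].

Step 1: column multipliers v_i = (∏_{j≠i}(α_i − α_j))^{−1} mod 11.
  i = 1 (α = 1): (1−7)(1−3)(1−5)(1−4) = (−6)·(−2)·(−4)·(−3) = 144 ≡ 1, so v_1 = 1^{−1} = 1 (mod 11).
  i = 2 (α = 7): (7−1)(7−3)(7−5)(7−4) = 6·4·2·3 = 144 ≡ 1, so v_2 = 1^{−1} = 1 (mod 11).
  i = 3 (α = 3): (3−1)(3−7)(3−5)(3−4) = 2·(−4)·(−2)·(−1) = −16 ≡ 6, so v_3 = 6^{−1} = 2 (mod 11).
  i = 4 (α = 5): (5−1)(5−7)(5−3)(5−4) = 4·(−2)·2·1 = −16 ≡ 6, so v_4 = 6^{−1} = 2 (mod 11).
  i = 5 (α = 4): (4−1)(4−7)(4−3)(4−5) = 3·(−3)·1·(−1) = 9 ≡ 9, so v_5 = 9^{−1} = 5 (mod 11).
  v = [1, 1, 2, 2, 5].
Step 2: syndromes of r = [8, 7, 9, 0, 2] (all sums mod 11).
  S_0 = Σ v_i r_i = 1·8 + 1·7 + 2·9 + 2·0 + 5·2 = 43 ≡ 10.
  S_1 = Σ v_i α_i r_i = 1·1·8 + 1·7·7 + 2·3·9 + 2·5·0 + 5·4·2 = 151 ≡ 8.
  α_i^2 mod 11 = [1, 5, 9, 3, 5].
  S_2 = Σ v_i α_i^2 r_i = 1·1·8 + 1·5·7 + 2·9·9 + 2·3·0 + 5·5·2 = 255 ≡ 2.
  S = (10, 8, 2) ≠ 0, so r is not a codeword (an error is present).
Step 3: locate the error. For a single error e at position i, S_ℓ = v_i·e·α_i^ℓ, so α_err = S_1/S_0.
  S_0^{−1} = 10^{−1} = 10 (mod 11), so α_err = 8·10 = 80 ≡ 3 = α_3. Error position i = 3.
  Consistency check: S_2/S_1 = 2·7 = 14 ≡ 3 = α_err ✓ (single-error assumption holds).
Step 4: error magnitude e = S_0/v_3 = S_0·∏_{j≠3}(α_3 − α_j) = 10·6 = 60 ≡ 5 (mod 11).
Step 5: correct position 3: c_3 = r_3 − e = 9 − 5 ≡ 4 (mod 11). Hence c = [8, 7, 4, 0, 2].
  Check: interpolating c through the α_i gives m(x) = 10 + 9·x (degree < 2) with m(α_i) = c_i for every i, so c is indeed a codeword.
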